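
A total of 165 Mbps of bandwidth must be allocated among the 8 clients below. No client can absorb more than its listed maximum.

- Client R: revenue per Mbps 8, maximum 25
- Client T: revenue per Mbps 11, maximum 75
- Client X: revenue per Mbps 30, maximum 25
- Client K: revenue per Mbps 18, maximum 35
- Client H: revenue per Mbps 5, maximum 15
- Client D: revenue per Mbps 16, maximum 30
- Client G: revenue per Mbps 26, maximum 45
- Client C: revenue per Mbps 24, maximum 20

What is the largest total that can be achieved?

Order the clients by revenue per Mbps: Client X 30 > Client G 26 > Client C 24 > Client K 18 > Client D 16 > Client T 11 > Client R 8 > Client H 5.
Client X: +25 to 25 (cap) ; 140 left.
Client G takes 45 to reach its cap of 45 ; 95 left.
Give Client C 20 to hit its cap of 20 ; 75 left.
Give Client K 35 to hit its cap of 35 ; 40 left.
Client D takes 30 to reach its cap of 30 ; 10 left.
Client T: +10 (room for 75) → 10. Pool exhausted.
Total = 11×10 + 30×25 + 18×35 + 16×30 + 26×45 + 24×20 = 3620.

3620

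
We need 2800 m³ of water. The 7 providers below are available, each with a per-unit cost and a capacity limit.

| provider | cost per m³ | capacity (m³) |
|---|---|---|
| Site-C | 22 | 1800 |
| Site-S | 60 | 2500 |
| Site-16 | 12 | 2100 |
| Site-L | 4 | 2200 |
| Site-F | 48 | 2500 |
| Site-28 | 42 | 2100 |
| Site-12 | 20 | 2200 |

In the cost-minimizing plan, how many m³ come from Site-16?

600

Cheapest first:
Site-L (4): use full 2200 → 600 m³ to go.
Take 600 from Site-16 at 12 to finish.
Site-12, Site-C, Site-28, Site-F, Site-S: unused.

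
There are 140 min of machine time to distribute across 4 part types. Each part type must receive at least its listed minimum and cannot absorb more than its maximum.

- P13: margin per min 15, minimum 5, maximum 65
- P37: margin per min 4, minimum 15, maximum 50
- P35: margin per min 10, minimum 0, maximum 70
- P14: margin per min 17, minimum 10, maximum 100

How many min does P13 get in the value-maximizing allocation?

Meeting every minimum uses 5+15+0+10 = 30 min, leaving 110.
Highest margin per min first: P14 17 > P13 15 > P35 10 > P37 4.
P14 takes 90 more to reach its cap of 100 — 20 left.
Only 20 left; P13 takes them to reach 25.

25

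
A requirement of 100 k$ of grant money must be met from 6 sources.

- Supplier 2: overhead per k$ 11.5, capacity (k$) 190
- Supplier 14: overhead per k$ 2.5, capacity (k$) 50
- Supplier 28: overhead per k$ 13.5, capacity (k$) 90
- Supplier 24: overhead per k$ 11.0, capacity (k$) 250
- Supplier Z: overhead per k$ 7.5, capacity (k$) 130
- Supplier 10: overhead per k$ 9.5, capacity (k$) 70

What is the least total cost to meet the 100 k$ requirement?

Cheapest first:
Supplier 14 at 2.5: take all 50 k$ ; 50 still needed.
Supplier Z at 7.5: take 50 of its 130 ; requirement met.
Supplier 10, Supplier 24, Supplier 2, Supplier 28: unused.
Cost = 50×2.5 + 50×7.5 = 500.

500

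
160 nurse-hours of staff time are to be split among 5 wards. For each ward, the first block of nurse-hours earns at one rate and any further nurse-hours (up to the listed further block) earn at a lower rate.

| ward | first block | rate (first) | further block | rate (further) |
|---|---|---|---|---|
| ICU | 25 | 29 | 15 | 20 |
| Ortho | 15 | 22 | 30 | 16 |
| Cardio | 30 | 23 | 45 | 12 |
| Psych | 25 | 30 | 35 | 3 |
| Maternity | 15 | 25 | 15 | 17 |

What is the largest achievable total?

Treat each block as its own option and order by rate: Psych/tier1 30 > ICU/tier1 29 > Maternity/tier1 25 > Cardio/tier1 23 > Ortho/tier1 22 > ICU/tier2 20 > Maternity/tier2 17 > Ortho/tier2 16 > Cardio/tier2 12 > Psych/tier2 3.
Psych/tier1 (30): +25 ; 135 left.
ICU/tier1 (29): +25 ; 110 left.
Maternity/tier1 (25): +15 ; 95 left.
Cardio tier1 at 23: fill all 30 ; 65 left.
Fill Ortho tier1 block (15 at 22) ; 50 left.
Fill ICU tier2 block (15 at 20) ; 35 left.
Maternity/tier2 (17): +15 ; 20 left.
Ortho/tier2: +20 of 30 at 16; pool empty.
Total = 30×25 + 29×25 + 25×15 + 23×30 + 22×15 + 20×15 + 17×15 + 16×20 = 3745.

3745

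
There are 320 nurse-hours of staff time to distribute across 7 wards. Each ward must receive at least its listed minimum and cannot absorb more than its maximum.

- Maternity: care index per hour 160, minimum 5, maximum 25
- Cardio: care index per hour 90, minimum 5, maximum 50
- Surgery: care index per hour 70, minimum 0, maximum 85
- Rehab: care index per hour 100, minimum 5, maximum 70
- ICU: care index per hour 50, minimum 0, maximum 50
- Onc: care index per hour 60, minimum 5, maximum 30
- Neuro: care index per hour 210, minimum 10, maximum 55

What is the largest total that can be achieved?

Meeting every minimum uses 5+5+0+5+0+5+10 = 30 nurse-hours, leaving 290.
Order the wards by care index per hour: Neuro 210 > Maternity 160 > Rehab 100 > Cardio 90 > Surgery 70 > Onc 60 > ICU 50.
Give Neuro 45 more to hit its cap of 55 → 245 left.
Maternity: +20 to 25 (cap) → 225 left.
Rehab: +65 to 70 (cap) → 160 left.
Give Cardio 45 more to hit its cap of 50 → 115 left.
Surgery takes 85 more to reach its cap of 85 → 30 left.
Onc takes 25 more to reach its cap of 30 → 5 left.
ICU: +5 (room for 50) → 5. Pool exhausted.
Total = 160×25 + 90×50 + 70×85 + 100×70 + 50×5 + 60×30 + 210×55 = 35050.

35050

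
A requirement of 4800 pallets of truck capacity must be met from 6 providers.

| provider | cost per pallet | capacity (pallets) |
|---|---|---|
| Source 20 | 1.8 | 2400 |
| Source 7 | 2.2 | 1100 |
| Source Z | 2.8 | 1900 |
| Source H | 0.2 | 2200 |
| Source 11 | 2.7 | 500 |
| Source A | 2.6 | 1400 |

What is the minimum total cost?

5200

Fill from the cheapest provider first.
Source H at 0.2: take all 2200 pallets → 2600 still needed.
Take 2400 from Source 20 at 1.8 → need 200 more.
Source 7 (2.2): take the remaining 200 → done.
Source A, Source 11, Source Z: unused.
Cost = 2200×0.2 + 2400×1.8 + 200×2.2 = 5200.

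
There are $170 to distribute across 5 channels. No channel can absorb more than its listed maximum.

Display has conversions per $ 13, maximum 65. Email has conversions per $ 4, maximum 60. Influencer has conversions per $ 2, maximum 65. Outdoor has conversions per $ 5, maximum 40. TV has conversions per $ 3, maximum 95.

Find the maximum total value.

Order the channels by conversions per $: Display 13 > Outdoor 5 > Email 4 > TV 3 > Influencer 2.
Display takes 65 to reach its cap of 65 → 105 left.
Give Outdoor 40 to hit its cap of 40 → 65 left.
Email: +60 to 60 (cap) → 5 left.
Only 5 left; TV takes them to reach 5.
Total = 13×65 + 4×60 + 5×40 + 3×5 = 1300.

1300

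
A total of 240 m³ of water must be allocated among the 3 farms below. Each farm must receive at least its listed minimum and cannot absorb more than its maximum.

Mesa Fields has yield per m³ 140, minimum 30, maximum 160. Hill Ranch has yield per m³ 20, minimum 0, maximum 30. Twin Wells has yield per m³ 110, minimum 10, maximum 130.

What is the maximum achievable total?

Meeting every minimum uses 30+0+10 = 40 m³, leaving 200.
Rank by yield per m³: Mesa Fields 140 > Twin Wells 110 > Hill Ranch 20.
Mesa Fields: +130 to 160 (cap) — 70 left.
Twin Wells: +70 (room for 120) → 80. Pool exhausted.
Total = 140×160 + 110×80 = 31200.

31200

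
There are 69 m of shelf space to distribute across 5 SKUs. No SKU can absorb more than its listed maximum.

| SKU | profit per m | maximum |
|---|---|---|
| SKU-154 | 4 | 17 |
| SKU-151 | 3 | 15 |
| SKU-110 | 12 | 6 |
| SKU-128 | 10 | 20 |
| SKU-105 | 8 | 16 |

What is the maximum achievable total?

Rank by profit per m: SKU-110 12 > SKU-128 10 > SKU-105 8 > SKU-154 4 > SKU-151 3.
SKU-110 takes 6 to reach its cap of 6 → 63 left.
Give SKU-128 20 to hit its cap of 20 → 43 left.
Give SKU-105 16 to hit its cap of 16 → 27 left.
SKU-154 takes 17 to reach its cap of 17 → 10 left.
SKU-151 has room for 15 but only 10 remain, so it gets 10.
Total = 4×17 + 3×10 + 12×6 + 10×20 + 8×16 = 498.

498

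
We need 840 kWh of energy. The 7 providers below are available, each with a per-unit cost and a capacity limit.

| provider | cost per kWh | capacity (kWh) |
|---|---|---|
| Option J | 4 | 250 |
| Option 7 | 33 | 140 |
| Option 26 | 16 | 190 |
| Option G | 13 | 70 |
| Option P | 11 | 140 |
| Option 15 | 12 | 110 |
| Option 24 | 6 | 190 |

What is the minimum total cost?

7190

Fill from the cheapest provider first.
Option J at 4: take all 250 kWh ; 590 still needed.
Take 190 from Option 24 at 6 ; need 400 more.
Option P (11): use full 140 ; 260 kWh to go.
Option 15 (12): use full 110 ; 150 kWh to go.
Option G at 13: take all 70 kWh ; 80 still needed.
Option 26 at 16: take 80 of its 190 ; requirement met.
Option 7: unused.
Cost = 250×4 + 190×6 + 140×11 + 110×12 + 70×13 + 80×16 = 7190.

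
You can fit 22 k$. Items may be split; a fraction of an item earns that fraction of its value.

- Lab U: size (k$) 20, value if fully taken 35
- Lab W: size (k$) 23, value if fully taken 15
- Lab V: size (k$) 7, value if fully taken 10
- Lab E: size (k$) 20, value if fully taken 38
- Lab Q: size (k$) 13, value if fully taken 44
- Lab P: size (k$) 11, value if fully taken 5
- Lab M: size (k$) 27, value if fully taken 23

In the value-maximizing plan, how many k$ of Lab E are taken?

Sort by value density: Lab Q 44/13≈3.38, Lab E 38/20≈1.9, Lab U 35/20≈1.75, Lab V 10/7≈1.43, Lab M 23/27≈0.852, Lab W 15/23≈0.652, Lab P 5/11≈0.455.
All 13 k$ of Lab Q fit (value 44) → 9 remain.
Only 9 k$ remain; take 9/20 of Lab E for value 38×9/20 = 17.1.

9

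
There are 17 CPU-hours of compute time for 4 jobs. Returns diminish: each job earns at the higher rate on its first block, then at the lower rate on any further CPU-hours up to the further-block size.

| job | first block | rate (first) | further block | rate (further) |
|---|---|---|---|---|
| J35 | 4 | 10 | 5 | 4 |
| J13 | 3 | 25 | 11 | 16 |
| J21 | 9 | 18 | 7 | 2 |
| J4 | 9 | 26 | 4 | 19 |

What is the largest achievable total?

Rank every tier by rate: J4/first 26 > J13/first 25 > J4/second 19 > J21/first 18 > J13/second 16 > J35/first 10 > J35/second 4 > J21/second 2.
J4/first (26): +9 — 8 left.
Fill J13 first block (3 at 25) — 5 left.
Fill J4 second block (4 at 19) — 1 left.
J21/first: +1 of 9 at 18; pool empty.
Total = 26×9 + 25×3 + 19×4 + 18×1 = 403.

403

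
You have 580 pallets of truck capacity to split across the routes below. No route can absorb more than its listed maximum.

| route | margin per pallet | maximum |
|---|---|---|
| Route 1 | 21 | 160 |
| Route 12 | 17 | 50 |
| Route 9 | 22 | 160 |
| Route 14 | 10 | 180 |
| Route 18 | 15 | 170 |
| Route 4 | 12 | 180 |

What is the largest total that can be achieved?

Highest margin per pallet first: Route 9 22 > Route 1 21 > Route 12 17 > Route 18 15 > Route 4 12 > Route 14 10.
Route 9: +160 to 160 (cap) ; 420 left.
Give Route 1 160 to hit its cap of 160 ; 260 left.
Route 12 takes 50 to reach its cap of 50 ; 210 left.
Route 18: +170 to 170 (cap) ; 40 left.
Only 40 left; Route 4 takes them to reach 40.
Total = 21×160 + 17×50 + 22×160 + 15×170 + 12×40 = 10760.

10760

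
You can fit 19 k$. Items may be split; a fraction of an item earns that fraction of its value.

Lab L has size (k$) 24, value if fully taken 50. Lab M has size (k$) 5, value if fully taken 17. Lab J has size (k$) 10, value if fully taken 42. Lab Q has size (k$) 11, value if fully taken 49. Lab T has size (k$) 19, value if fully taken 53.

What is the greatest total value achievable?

Rank by value-to-size ratio: Lab Q 49/11≈4.45, Lab J 42/10≈4.2, Lab M 17/5≈3.4, Lab T 53/19≈2.79, Lab L 50/24≈2.08.
Lab Q: take in full, 11 k$ for value 49 → 8 left.
Fill the last 8 k$ with part of Lab J: 8/10 of it earns 33.6.
Total value = 82.6.

82.6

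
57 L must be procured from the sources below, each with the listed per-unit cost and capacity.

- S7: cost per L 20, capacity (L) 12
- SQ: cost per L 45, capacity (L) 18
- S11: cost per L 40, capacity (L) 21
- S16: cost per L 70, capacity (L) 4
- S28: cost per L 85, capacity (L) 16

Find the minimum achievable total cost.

Cheapest first:
S7 at 20: take all 12 L → 45 still needed.
S11 at 40: take all 21 L → 24 still needed.
Take 18 from SQ at 45 → need 6 more.
S16 at 70: take all 4 L → 2 still needed.
S28 at 85: take 2 of its 16 → requirement met.
Cost = 12×20 + 21×40 + 18×45 + 4×70 + 2×85 = 2340.

2340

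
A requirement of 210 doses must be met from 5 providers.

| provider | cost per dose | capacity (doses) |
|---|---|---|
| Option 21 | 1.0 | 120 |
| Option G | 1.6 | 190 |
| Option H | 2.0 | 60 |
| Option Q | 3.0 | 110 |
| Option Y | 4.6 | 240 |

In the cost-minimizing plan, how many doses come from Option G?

90

Use providers in increasing cost order.
Take 120 from Option 21 at 1.0 → need 90 more.
Option G at 1.6: take 90 of its 190 → requirement met.
Option H, Option Q, Option Y: unused.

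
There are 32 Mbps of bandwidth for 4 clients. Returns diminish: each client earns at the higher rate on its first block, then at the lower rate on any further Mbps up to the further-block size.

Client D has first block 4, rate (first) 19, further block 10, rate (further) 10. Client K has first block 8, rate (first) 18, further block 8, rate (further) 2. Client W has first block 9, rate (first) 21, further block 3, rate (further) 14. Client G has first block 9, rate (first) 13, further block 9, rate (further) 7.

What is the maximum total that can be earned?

Order all 8 blocks by rate: Client W/first 21 > Client D/first 19 > Client K/first 18 > Client W/second 14 > Client G/first 13 > Client D/second 10 > Client G/second 7 > Client K/second 2.
Client W first at 21: fill all 9 — 23 left.
Client D first at 19: fill all 4 — 19 left.
Fill Client K first block (8 at 18) — 11 left.
Fill Client W second block (3 at 14) — 8 left.
Client G/first: +8 of 9 at 13; pool empty.
Total = 21×9 + 19×4 + 18×8 + 14×3 + 13×8 = 555.

555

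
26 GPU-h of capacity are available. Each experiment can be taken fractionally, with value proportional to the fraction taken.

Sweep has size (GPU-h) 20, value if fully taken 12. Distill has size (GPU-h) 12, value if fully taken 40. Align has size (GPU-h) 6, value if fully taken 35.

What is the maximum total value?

Best value per unit of size first: Align 35/6≈5.83, Distill 40/12≈3.33, Sweep 12/20≈0.6.
Align: take in full, 6 GPU-h for value 35 → 20 left.
Distill: take in full, 12 GPU-h for value 40 → 8 left.
Fill the last 8 GPU-h with part of Sweep: 8/20 of it earns 4.8.
Total value = 79.8.

79.8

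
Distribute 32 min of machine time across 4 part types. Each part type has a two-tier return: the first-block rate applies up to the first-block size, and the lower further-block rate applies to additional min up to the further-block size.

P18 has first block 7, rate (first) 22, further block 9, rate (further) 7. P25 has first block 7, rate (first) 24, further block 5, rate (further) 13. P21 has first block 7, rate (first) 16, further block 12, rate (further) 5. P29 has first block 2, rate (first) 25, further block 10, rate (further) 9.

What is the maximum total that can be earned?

Treat each block as its own option and order by rate: P29/T1 25 > P25/T1 24 > P18/T1 22 > P21/T1 16 > P25/T2 13 > P29/T2 9 > P18/T2 7 > P21/T2 5.
P29/T1 (25): +2 ; 30 left.
P25 T1 at 24: fill all 7 ; 23 left.
Fill P18 T1 block (7 at 22) ; 16 left.
P21 T1 at 16: fill all 7 ; 9 left.
P25 T2 at 13: fill all 5 ; 4 left.
P29/T2: +4 of 10 at 9; pool empty.
Total = 25×2 + 24×7 + 22×7 + 16×7 + 13×5 + 9×4 = 585.

585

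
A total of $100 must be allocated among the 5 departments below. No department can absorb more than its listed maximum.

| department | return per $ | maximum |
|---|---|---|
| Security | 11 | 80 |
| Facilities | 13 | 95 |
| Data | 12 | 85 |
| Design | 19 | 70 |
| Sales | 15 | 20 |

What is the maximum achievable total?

1760

Order the departments by return per $: Design 19 > Sales 15 > Facilities 13 > Data 12 > Security 11.
Design: +70 to 70 (cap) — 30 left.
Sales takes 20 to reach its cap of 20 — 10 left.
Only 10 left; Facilities takes them to reach 10.
Total = 13×10 + 19×70 + 15×20 = 1760.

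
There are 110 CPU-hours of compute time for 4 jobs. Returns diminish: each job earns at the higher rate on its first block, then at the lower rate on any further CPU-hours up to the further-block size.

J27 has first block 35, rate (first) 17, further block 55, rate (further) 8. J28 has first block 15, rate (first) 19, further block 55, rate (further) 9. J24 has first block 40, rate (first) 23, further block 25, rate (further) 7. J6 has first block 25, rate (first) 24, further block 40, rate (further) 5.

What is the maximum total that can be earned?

Order all 8 blocks by rate: J6/T1 24 > J24/T1 23 > J28/T1 19 > J27/T1 17 > J28/T2 9 > J27/T2 8 > J24/T2 7 > J6/T2 5.
Fill J6 T1 block (25 at 24) ; 85 left.
Fill J24 T1 block (40 at 23) ; 45 left.
J28 T1 at 19: fill all 15 ; 30 left.
30 remain; put them into J27 T1 at 17.
Total = 24×25 + 23×40 + 19×15 + 17×30 = 2315.

2315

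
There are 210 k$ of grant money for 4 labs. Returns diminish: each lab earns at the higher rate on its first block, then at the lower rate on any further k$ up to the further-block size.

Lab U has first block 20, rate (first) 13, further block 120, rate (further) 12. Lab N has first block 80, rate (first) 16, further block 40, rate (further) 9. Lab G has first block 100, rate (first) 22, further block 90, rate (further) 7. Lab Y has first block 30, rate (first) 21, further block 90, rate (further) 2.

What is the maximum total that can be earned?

Order all 8 blocks by rate: Lab G/T1 22 > Lab Y/T1 21 > Lab N/T1 16 > Lab U/T1 13 > Lab U/T2 12 > Lab N/T2 9 > Lab G/T2 7 > Lab Y/T2 2.
Lab G/T1 (22): +100 — 110 left.
Fill Lab Y T1 block (30 at 21) — 80 left.
Lab N T1 at 16: fill all 80 — 0 left.
Total = 22×100 + 21×30 + 16×80 = 4110.

4110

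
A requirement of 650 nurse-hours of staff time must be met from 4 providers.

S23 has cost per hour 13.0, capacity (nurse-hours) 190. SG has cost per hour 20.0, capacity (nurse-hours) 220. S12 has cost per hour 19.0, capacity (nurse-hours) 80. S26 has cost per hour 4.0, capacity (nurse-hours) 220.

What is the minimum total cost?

Fill from the cheapest provider first.
S26 at 4.0: take all 220 nurse-hours — 430 still needed.
S23 (13.0): use full 190 — 240 nurse-hours to go.
S12 (19.0): use full 80 — 160 nurse-hours to go.
Take 160 from SG at 20.0 to finish.
Cost = 220×4.0 + 190×13.0 + 80×19.0 + 160×20.0 = 8070.

8070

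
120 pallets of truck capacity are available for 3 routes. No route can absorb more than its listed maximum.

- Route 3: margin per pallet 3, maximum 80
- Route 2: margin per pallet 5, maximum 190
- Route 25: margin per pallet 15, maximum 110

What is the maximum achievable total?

Rank by margin per pallet: Route 25 15 > Route 2 5 > Route 3 3.
Give Route 25 110 to hit its cap of 110 ; 10 left.
Only 10 left; Route 2 takes them to reach 10.
Total = 5×10 + 15×110 = 1700.

1700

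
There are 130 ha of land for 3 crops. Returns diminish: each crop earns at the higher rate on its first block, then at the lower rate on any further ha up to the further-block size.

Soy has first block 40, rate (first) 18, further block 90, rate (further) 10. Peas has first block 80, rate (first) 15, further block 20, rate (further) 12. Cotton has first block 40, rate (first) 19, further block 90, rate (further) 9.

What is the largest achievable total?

Order all 6 blocks by rate: Cotton/first 19 > Soy/first 18 > Peas/first 15 > Peas/second 12 > Soy/second 10 > Cotton/second 9.
Cotton first at 19: fill all 40 ; 90 left.
Fill Soy first block (40 at 18) ; 50 left.
50 remain; put them into Peas first at 15.
Total = 19×40 + 18×40 + 15×50 = 2230.

2230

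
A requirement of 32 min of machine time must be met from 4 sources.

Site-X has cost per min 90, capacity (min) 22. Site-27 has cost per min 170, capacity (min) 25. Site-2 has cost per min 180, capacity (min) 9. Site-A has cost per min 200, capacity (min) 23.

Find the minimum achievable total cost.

3680

Fill from the cheapest source first.
Take 22 from Site-X at 90 — need 10 more.
Site-27 at 170: take 10 of its 25 — requirement met.
Site-2, Site-A: unused.
Cost = 22×90 + 10×170 = 3680.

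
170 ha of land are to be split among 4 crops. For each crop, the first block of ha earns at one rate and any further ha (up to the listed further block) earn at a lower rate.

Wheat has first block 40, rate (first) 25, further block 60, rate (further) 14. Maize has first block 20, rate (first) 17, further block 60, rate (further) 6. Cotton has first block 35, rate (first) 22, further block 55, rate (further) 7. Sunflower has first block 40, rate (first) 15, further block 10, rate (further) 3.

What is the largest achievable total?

3200

Order all 8 blocks by rate: Wheat/first 25 > Cotton/first 22 > Maize/first 17 > Sunflower/first 15 > Wheat/second 14 > Cotton/second 7 > Maize/second 6 > Sunflower/second 3.
Wheat first at 25: fill all 40 → 130 left.
Cotton/first (22): +35 → 95 left.
Maize/first (17): +20 → 75 left.
Sunflower/first (15): +40 → 35 left.
35 remain; put them into Wheat second at 14.
Total = 25×40 + 22×35 + 17×20 + 15×40 + 14×35 = 3200.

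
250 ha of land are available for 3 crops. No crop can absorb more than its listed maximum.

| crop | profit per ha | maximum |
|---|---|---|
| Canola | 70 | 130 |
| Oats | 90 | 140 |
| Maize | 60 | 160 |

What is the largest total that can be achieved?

Rank by profit per ha: Oats 90 > Canola 70 > Maize 60.
Oats: +140 to 140 (cap) → 110 left.
Only 110 left; Canola takes them to reach 110.
Total = 70×110 + 90×140 = 20300.

20300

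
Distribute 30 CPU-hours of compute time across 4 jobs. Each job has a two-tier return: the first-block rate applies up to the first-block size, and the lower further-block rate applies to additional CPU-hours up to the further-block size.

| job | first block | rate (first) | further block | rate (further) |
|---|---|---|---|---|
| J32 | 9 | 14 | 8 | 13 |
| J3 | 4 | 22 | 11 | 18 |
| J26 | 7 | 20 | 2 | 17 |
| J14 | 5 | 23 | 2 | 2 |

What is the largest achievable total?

589

Treat each block as its own option and order by rate: J14/tier1 23 > J3/tier1 22 > J26/tier1 20 > J3/tier2 18 > J26/tier2 17 > J32/tier1 14 > J32/tier2 13 > J14/tier2 2.
J14/tier1 (23): +5 → 25 left.
Fill J3 tier1 block (4 at 22) → 21 left.
J26 tier1 at 20: fill all 7 → 14 left.
J3 tier2 at 18: fill all 11 → 3 left.
J26 tier2 at 17: fill all 2 → 1 left.
J32 tier1 at 14: only 1 left, fill 1.
Total = 23×5 + 22×4 + 20×7 + 18×11 + 17×2 + 14×1 = 589.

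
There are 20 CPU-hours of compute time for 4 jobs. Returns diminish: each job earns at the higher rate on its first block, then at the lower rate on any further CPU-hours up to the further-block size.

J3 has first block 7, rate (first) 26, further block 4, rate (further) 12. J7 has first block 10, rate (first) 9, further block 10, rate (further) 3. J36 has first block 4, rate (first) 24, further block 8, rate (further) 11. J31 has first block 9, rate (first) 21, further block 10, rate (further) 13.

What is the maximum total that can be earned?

Treat each block as its own option and order by rate: J3/first 26 > J36/first 24 > J31/first 21 > J31/second 13 > J3/second 12 > J36/second 11 > J7/first 9 > J7/second 3.
J3 first at 26: fill all 7 — 13 left.
Fill J36 first block (4 at 24) — 9 left.
J31/first (21): +9 — 0 left.
Total = 26×7 + 24×4 + 21×9 = 467.

467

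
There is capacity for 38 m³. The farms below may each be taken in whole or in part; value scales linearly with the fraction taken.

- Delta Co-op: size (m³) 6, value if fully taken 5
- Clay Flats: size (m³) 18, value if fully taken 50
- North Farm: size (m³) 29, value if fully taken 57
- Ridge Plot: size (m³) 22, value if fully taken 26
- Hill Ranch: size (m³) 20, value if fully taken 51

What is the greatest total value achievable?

Rank by value-to-size ratio: Clay Flats 50/18≈2.78, Hill Ranch 51/20≈2.55, North Farm 57/29≈1.97, Ridge Plot 26/22≈1.18, Delta Co-op 5/6≈0.833.
All 18 m³ of Clay Flats fit (value 50) — 20 remain.
Take all of Hill Ranch (20 m³, value 51) — 0 m³ left.
Total value = 101.

101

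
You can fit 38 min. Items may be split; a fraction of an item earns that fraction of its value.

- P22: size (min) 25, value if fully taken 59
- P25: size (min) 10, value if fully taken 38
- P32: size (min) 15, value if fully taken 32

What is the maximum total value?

Sort by value density: P25 38/10≈3.8, P22 59/25≈2.36, P32 32/15≈2.13.
P25: take in full, 10 min for value 38 ; 28 left.
Take all of P22 (25 min, value 59) ; 3 min left.
Fill the last 3 min with part of P32: 3/15 of it earns 6.4.
Total value = 103.4.

103.4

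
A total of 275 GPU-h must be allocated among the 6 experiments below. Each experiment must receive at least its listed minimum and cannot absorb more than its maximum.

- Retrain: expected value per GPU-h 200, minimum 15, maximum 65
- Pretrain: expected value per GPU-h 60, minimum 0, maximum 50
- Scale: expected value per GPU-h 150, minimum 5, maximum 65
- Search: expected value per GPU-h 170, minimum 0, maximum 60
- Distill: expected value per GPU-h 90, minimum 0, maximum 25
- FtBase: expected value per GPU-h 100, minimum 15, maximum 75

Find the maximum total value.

Meeting every minimum uses 15+0+5+0+0+15 = 35 GPU-h, leaving 240.
Order the experiments by expected value per GPU-h: Retrain 200 > Search 170 > Scale 150 > FtBase 100 > Distill 90 > Pretrain 60.
Retrain takes 50 more to reach its cap of 65 ; 190 left.
Give Search 60 more to hit its cap of 60 ; 130 left.
Give Scale 60 more to hit its cap of 65 ; 70 left.
Give FtBase 60 more to hit its cap of 75 ; 10 left.
Only 10 left; Distill takes them to reach 10.
Total = 200×65 + 150×65 + 170×60 + 90×10 + 100×75 = 41350.

41350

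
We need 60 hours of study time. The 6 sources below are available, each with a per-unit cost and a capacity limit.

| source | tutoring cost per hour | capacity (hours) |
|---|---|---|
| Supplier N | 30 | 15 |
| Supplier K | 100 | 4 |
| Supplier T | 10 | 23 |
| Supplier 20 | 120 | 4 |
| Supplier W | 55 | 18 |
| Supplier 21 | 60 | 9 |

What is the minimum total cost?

Fill from the cheapest source first.
Supplier T (10): use full 23 — 37 hours to go.
Supplier N (30): use full 15 — 22 hours to go.
Supplier W at 55: take all 18 hours — 4 still needed.
Supplier 21 at 60: take 4 of its 9 — requirement met.
Supplier K, Supplier 20: unused.
Cost = 23×10 + 15×30 + 18×55 + 4×60 = 1910.

1910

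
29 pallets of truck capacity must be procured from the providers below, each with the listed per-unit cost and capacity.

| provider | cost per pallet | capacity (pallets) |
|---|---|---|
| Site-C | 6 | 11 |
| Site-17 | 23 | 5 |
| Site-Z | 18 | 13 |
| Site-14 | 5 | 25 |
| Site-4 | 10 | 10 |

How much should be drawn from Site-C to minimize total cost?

4

Fill from the cheapest provider first.
Site-14 (5): use full 25 ; 4 pallets to go.
Take 4 from Site-C at 6 to finish.
Site-4, Site-Z, Site-17: unused.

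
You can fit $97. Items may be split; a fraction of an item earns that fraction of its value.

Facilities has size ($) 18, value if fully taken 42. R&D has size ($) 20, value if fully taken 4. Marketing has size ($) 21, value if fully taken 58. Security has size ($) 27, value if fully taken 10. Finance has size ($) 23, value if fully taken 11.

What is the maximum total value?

Best value per unit of size first: Marketing 58/21≈2.76, Facilities 42/18≈2.33, Finance 11/23≈0.478, Security 10/27≈0.37, R&D 4/20≈0.2.
Take all of Marketing (21 $, value 58) ; 76 $ left.
Facilities: take in full, 18 $ for value 42 ; 58 left.
All 23 $ of Finance fit (value 11) ; 35 remain.
Take all of Security (27 $, value 10) ; 8 $ left.
Fill the last 8 $ with part of R&D: 8/20 of it earns 1.6.
Total value = 122.6.

122.6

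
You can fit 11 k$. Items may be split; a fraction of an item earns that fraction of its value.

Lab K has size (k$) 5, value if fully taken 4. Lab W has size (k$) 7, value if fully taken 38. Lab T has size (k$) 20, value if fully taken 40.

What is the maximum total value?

Best value per unit of size first: Lab W 38/7≈5.43, Lab T 40/20≈2, Lab K 4/5≈0.8.
Take all of Lab W (7 k$, value 38) → 4 k$ left.
Only 4 k$ remain; take 4/20 of Lab T for value 40×4/20 = 8.
Total value = 46.

46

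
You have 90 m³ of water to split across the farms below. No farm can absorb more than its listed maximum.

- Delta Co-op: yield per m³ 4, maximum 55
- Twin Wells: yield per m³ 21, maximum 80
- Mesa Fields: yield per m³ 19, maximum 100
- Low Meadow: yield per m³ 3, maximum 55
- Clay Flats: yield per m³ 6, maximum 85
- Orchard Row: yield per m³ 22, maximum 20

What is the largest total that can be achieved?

1910

Order the farms by yield per m³: Orchard Row 22 > Twin Wells 21 > Mesa Fields 19 > Clay Flats 6 > Delta Co-op 4 > Low Meadow 3.
Give Orchard Row 20 to hit its cap of 20 — 70 left.
Only 70 left; Twin Wells takes them to reach 70.
Total = 21×70 + 22×20 = 1910.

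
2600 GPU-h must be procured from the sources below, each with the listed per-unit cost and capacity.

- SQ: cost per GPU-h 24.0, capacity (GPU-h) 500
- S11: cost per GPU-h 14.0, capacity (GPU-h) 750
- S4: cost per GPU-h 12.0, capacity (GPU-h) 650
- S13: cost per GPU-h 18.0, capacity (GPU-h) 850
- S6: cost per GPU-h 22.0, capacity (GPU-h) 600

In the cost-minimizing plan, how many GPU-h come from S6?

Fill from the cheapest source first.
S4 at 12.0: take all 650 GPU-h → 1950 still needed.
S11 (14.0): use full 750 → 1200 GPU-h to go.
S13 (18.0): use full 850 → 350 GPU-h to go.
Take 350 from S6 at 22.0 to finish.
SQ: unused.

350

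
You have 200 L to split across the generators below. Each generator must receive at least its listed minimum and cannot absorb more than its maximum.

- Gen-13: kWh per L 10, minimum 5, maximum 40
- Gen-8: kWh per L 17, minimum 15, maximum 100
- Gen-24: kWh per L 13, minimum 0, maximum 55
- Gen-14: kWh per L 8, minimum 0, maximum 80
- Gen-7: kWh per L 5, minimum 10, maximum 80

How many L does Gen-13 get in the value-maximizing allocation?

35

Meeting every minimum uses 5+15+0+0+10 = 30 L, leaving 170.
Highest kWh per L first: Gen-8 17 > Gen-24 13 > Gen-13 10 > Gen-14 8 > Gen-7 5.
Gen-8: +85 to 100 (cap) — 85 left.
Gen-24: +55 to 55 (cap) — 30 left.
Only 30 left; Gen-13 takes them to reach 35.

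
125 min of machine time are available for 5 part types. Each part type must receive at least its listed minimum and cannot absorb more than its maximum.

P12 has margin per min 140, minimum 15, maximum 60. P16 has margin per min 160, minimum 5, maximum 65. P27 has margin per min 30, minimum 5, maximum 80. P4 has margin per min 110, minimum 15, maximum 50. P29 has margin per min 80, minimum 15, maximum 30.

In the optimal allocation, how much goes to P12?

25

Meeting every minimum uses 15+5+5+15+15 = 55 min, leaving 70.
Highest margin per min first: P16 160 > P12 140 > P4 110 > P29 80 > P27 30.
P16: +60 to 65 (cap) → 10 left.
Only 10 left; P12 takes them to reach 25.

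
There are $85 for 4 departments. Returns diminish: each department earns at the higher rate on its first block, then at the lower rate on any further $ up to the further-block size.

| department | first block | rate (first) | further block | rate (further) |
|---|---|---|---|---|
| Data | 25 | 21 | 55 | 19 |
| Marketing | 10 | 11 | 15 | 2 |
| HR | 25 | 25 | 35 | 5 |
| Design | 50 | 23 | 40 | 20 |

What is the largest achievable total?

Treat each block as its own option and order by rate: HR/T1 25 > Design/T1 23 > Data/T1 21 > Design/T2 20 > Data/T2 19 > Marketing/T1 11 > HR/T2 5 > Marketing/T2 2.
HR T1 at 25: fill all 25 ; 60 left.
Design T1 at 23: fill all 50 ; 10 left.
Data/T1: +10 of 25 at 21; pool empty.
Total = 25×25 + 23×50 + 21×10 = 1985.

1985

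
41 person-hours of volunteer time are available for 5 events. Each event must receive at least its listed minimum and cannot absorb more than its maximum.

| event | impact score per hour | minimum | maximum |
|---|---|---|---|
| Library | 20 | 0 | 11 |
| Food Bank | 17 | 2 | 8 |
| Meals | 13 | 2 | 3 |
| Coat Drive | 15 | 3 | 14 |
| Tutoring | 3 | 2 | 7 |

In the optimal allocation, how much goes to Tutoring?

5

Meeting every minimum uses 0+2+2+3+2 = 9 person-hours, leaving 32.
Rank by impact score per hour: Library 20 > Food Bank 17 > Coat Drive 15 > Meals 13 > Tutoring 3.
Give Library 11 more to hit its cap of 11 → 21 left.
Food Bank takes 6 more to reach its cap of 8 → 15 left.
Give Coat Drive 11 more to hit its cap of 14 → 4 left.
Meals takes 1 more to reach its cap of 3 → 3 left.
Only 3 left; Tutoring takes them to reach 5.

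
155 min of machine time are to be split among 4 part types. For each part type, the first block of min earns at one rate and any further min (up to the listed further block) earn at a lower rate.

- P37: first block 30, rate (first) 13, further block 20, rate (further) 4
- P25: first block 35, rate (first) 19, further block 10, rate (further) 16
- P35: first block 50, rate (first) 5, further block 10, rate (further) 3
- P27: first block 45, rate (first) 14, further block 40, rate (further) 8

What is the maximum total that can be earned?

2125

Rank every tier by rate: P25/tier1 19 > P25/tier2 16 > P27/tier1 14 > P37/tier1 13 > P27/tier2 8 > P35/tier1 5 > P37/tier2 4 > P35/tier2 3.
P25 tier1 at 19: fill all 35 — 120 left.
P25/tier2 (16): +10 — 110 left.
Fill P27 tier1 block (45 at 14) — 65 left.
P37/tier1 (13): +30 — 35 left.
P27/tier2: +35 of 40 at 8; pool empty.
Total = 19×35 + 16×10 + 14×45 + 13×30 + 8×35 = 2125.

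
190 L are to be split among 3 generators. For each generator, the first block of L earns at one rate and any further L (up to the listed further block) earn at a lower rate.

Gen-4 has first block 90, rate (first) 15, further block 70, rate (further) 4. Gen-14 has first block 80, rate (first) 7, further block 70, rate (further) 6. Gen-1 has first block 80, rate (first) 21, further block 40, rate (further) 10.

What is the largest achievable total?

3230

Rank every tier by rate: Gen-1/first 21 > Gen-4/first 15 > Gen-1/second 10 > Gen-14/first 7 > Gen-14/second 6 > Gen-4/second 4.
Gen-1/first (21): +80 ; 110 left.
Fill Gen-4 first block (90 at 15) ; 20 left.
Gen-1/second: +20 of 40 at 10; pool empty.
Total = 21×80 + 15×90 + 10×20 = 3230.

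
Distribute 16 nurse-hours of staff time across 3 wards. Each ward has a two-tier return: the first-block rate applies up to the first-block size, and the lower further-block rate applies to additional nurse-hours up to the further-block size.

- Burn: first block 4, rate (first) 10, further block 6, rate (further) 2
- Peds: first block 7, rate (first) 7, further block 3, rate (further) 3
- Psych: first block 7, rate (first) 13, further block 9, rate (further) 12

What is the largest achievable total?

Order all 6 blocks by rate: Psych/T1 13 > Psych/T2 12 > Burn/T1 10 > Peds/T1 7 > Peds/T2 3 > Burn/T2 2.
Psych/T1 (13): +7 ; 9 left.
Psych/T2 (12): +9 ; 0 left.
Total = 13×7 + 12×9 = 199.

199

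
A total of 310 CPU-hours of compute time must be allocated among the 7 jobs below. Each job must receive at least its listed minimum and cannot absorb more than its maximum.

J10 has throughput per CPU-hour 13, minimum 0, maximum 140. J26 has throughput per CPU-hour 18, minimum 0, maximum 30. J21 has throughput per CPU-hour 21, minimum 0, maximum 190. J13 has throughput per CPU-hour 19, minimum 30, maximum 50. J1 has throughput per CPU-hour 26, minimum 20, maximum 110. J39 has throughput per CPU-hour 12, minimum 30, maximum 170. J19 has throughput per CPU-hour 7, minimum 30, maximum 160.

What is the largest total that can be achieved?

Meeting every minimum uses 0+0+0+30+20+30+30 = 110 CPU-hours, leaving 200.
Highest throughput per CPU-hour first: J1 26 > J21 21 > J13 19 > J26 18 > J10 13 > J39 12 > J19 7.
J1: +90 to 110 (cap) — 110 left.
J21: +110 (room for 190) → 110. Pool exhausted.
Total = 21×110 + 19×30 + 26×110 + 12×30 + 7×30 = 6310.

6310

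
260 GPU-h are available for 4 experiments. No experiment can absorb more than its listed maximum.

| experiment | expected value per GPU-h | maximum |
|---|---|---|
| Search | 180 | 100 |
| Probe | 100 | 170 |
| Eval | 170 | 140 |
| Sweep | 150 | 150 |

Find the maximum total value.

44800

Highest expected value per GPU-h first: Search 180 > Eval 170 > Sweep 150 > Probe 100.
Search: +100 to 100 (cap) ; 160 left.
Eval: +140 to 140 (cap) ; 20 left.
Sweep: +20 (room for 150) → 20. Pool exhausted.
Total = 180×100 + 170×140 + 150×20 = 44800.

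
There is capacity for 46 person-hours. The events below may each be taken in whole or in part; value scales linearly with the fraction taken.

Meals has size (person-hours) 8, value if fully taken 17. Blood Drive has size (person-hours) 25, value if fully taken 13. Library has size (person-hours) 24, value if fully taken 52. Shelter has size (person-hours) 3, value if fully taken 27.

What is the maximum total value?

101.72

Best value per unit of size first: Shelter 27/3≈9, Library 52/24≈2.17, Meals 17/8≈2.12, Blood Drive 13/25≈0.52.
Shelter: take in full, 3 person-hours for value 27 → 43 left.
Take all of Library (24 person-hours, value 52) → 19 person-hours left.
All 8 person-hours of Meals fit (value 17) → 11 remain.
Fill the last 11 person-hours with part of Blood Drive: 11/25 of it earns 5.72.
Total value = 101.72.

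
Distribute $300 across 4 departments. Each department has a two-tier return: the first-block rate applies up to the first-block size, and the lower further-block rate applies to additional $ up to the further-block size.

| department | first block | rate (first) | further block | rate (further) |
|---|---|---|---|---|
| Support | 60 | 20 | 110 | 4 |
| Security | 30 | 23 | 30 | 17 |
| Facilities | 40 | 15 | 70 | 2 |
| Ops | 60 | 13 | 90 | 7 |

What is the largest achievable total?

Treat each block as its own option and order by rate: Security/T1 23 > Support/T1 20 > Security/T2 17 > Facilities/T1 15 > Ops/T1 13 > Ops/T2 7 > Support/T2 4 > Facilities/T2 2.
Security/T1 (23): +30 → 270 left.
Support/T1 (20): +60 → 210 left.
Security T2 at 17: fill all 30 → 180 left.
Facilities T1 at 15: fill all 40 → 140 left.
Fill Ops T1 block (60 at 13) → 80 left.
Ops/T2: +80 of 90 at 7; pool empty.
Total = 23×30 + 20×60 + 17×30 + 15×40 + 13×60 + 7×80 = 4340.

4340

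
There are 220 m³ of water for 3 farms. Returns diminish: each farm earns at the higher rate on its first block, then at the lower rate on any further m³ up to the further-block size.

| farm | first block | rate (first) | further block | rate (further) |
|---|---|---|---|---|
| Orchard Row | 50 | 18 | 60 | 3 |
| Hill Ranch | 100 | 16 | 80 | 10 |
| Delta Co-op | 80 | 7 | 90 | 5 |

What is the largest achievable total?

3200

Order all 6 blocks by rate: Orchard Row/first 18 > Hill Ranch/first 16 > Hill Ranch/second 10 > Delta Co-op/first 7 > Delta Co-op/second 5 > Orchard Row/second 3.
Fill Orchard Row first block (50 at 18) → 170 left.
Hill Ranch/first (16): +100 → 70 left.
70 remain; put them into Hill Ranch second at 10.
Total = 18×50 + 16×100 + 10×70 = 3200.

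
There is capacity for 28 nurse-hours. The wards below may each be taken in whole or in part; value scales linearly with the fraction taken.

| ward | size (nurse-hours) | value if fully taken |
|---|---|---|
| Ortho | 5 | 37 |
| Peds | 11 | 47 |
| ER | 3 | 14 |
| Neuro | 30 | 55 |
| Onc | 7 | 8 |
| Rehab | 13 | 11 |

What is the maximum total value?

114.5

Best value per unit of size first: Ortho 37/5≈7.4, ER 14/3≈4.67, Peds 47/11≈4.27, Neuro 55/30≈1.83, Onc 8/7≈1.14, Rehab 11/13≈0.846.
Take all of Ortho (5 nurse-hours, value 37) — 23 nurse-hours left.
All 3 nurse-hours of ER fit (value 14) — 20 remain.
Take all of Peds (11 nurse-hours, value 47) — 9 nurse-hours left.
Only 9 nurse-hours remain; take 9/30 of Neuro for value 55×9/30 = 16.5.
Total value = 114.5.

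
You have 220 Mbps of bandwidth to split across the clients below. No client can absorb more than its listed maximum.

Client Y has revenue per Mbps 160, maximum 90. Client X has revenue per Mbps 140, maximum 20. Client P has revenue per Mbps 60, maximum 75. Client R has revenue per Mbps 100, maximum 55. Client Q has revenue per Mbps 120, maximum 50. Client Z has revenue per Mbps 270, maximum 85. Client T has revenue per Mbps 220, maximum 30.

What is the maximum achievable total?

46050

Highest revenue per Mbps first: Client Z 270 > Client T 220 > Client Y 160 > Client X 140 > Client Q 120 > Client R 100 > Client P 60.
Give Client Z 85 to hit its cap of 85 ; 135 left.
Client T: +30 to 30 (cap) ; 105 left.
Give Client Y 90 to hit its cap of 90 ; 15 left.
Client X: +15 (room for 20) → 15. Pool exhausted.
Total = 160×90 + 140×15 + 270×85 + 220×30 = 46050.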